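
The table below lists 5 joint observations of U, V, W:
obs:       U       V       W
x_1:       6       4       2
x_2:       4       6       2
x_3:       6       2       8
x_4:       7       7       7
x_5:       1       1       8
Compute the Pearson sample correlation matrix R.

Step 1 — column means:
  mean(U) = (6 + 4 + 6 + 7 + 1) / 5 = 24/5 = 4.8
  mean(V) = (4 + 6 + 2 + 7 + 1) / 5 = 20/5 = 4
  mean(W) = (2 + 2 + 8 + 7 + 8) / 5 = 27/5 = 5.4

Step 2 — sample variances and covariances s[i,j] = (1/(n-1)) · Σ_k (x_{k,i} - mean_i) · (x_{k,j} - mean_j), with n-1 = 4:
  s[U,U] = ((1.2)·(1.2) + (-0.8)·(-0.8) + (1.2)·(1.2) + (2.2)·(2.2) + (-3.8)·(-3.8)) / 4 = 22.8/4 = 5.7
  s[U,V] = ((1.2)·(0) + (-0.8)·(2) + (1.2)·(-2) + (2.2)·(3) + (-3.8)·(-3)) / 4 = 14/4 = 3.5
  s[U,W] = ((1.2)·(-3.4) + (-0.8)·(-3.4) + (1.2)·(2.6) + (2.2)·(1.6) + (-3.8)·(2.6)) / 4 = -4.6/4 = -1.15
  s[V,V] = ((0)·(0) + (2)·(2) + (-2)·(-2) + (3)·(3) + (-3)·(-3)) / 4 = 26/4 = 6.5
  s[V,W] = ((0)·(-3.4) + (2)·(-3.4) + (-2)·(2.6) + (3)·(1.6) + (-3)·(2.6)) / 4 = -15/4 = -3.75
  s[W,W] = ((-3.4)·(-3.4) + (-3.4)·(-3.4) + (2.6)·(2.6) + (1.6)·(1.6) + (2.6)·(2.6)) / 4 = 39.2/4 = 9.8
  Sample standard deviations s_i = √(s[i,i]):
  s(U) = √(5.7) = 2.3875
  s(V) = √(6.5) = 2.5495
  s(W) = √(9.8) = 3.1305

Step 3 — r_{ij} = s_{ij} / (s_i · s_j):
  r[U,U] = 1 (diagonal).
  r[U,V] = 3.5 / (2.3875 · 2.5495) = 3.5 / 6.0869 = 0.575
  r[U,W] = -1.15 / (2.3875 · 3.1305) = -1.15 / 7.474 = -0.1539
  r[V,V] = 1 (diagonal).
  r[V,W] = -3.75 / (2.5495 · 3.1305) = -3.75 / 7.9812 = -0.4699
  r[W,W] = 1 (diagonal).

R is symmetric with unit diagonal. Assembling:

R = [[1, 0.575, -0.1539],
 [0.575, 1, -0.4699],
 [-0.1539, -0.4699, 1]]


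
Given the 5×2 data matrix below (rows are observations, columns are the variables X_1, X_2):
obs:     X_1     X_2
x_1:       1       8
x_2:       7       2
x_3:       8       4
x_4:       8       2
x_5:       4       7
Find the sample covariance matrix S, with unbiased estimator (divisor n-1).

Step 1 — column means:
  mean(X_1) = (1 + 7 + 8 + 8 + 4) / 5 = 28/5 = 5.6
  mean(X_2) = (8 + 2 + 4 + 2 + 7) / 5 = 23/5 = 4.6

Step 2 — sample covariance S[i,j] = (1/(n-1)) · Σ_k (x_{k,i} - mean_i) · (x_{k,j} - mean_j), with n-1 = 4.
  S[X_1,X_1] = ((-4.6)·(-4.6) + (1.4)·(1.4) + (2.4)·(2.4) + (2.4)·(2.4) + (-1.6)·(-1.6)) / 4 = 37.2/4 = 9.3
  S[X_1,X_2] = ((-4.6)·(3.4) + (1.4)·(-2.6) + (2.4)·(-0.6) + (2.4)·(-2.6) + (-1.6)·(2.4)) / 4 = -30.8/4 = -7.7
  S[X_2,X_2] = ((3.4)·(3.4) + (-2.6)·(-2.6) + (-0.6)·(-0.6) + (-2.6)·(-2.6) + (2.4)·(2.4)) / 4 = 31.2/4 = 7.8

S is symmetric (S[j,i] = S[i,j]). Assembling:

S = [[9.3, -7.7],
 [-7.7, 7.8]]


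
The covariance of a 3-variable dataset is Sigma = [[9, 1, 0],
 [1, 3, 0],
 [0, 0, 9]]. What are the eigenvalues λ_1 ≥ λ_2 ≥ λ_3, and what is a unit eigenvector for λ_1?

Step 1 — characteristic polynomial p(λ) = det(λI - Sigma) = λ³ - tr·λ² + c_1·λ - det, where tr = trace, c_1 = sum of the principal 2×2 minors, det = det(Sigma):
  tr = 9 + 3 + 9 = 21,
  c_1 = (9·3 - (1)²) + (9·9 - (0)²) + (3·9 - (0)²) = 26 + 81 + 27 = 134,
  det = 9·(3·9 - (0)²) - (1)·((1)·9 - (0)·(0)) + (0)·((1)·(0) - 3·(0)) = 9·(27) - (1)·(9) + (0)·(0) = 234.
  So p(λ) = λ³ - 21λ² + 134λ - 234.
Step 2 — look for an integer root (rational root theorem: any rational root is an integer divisor of 234). Testing λ = 9:
  p(9) = 729 - 1701 + 1206 - 234 = 0  ✓
  Dividing out (λ - 9): p(λ) = (λ - 9)(λ² - 12λ + 26).
Step 3 — remaining eigenvalues from the quadratic λ² - 12λ + 26 = 0:
  Δ = 12² - 4·26 = 144 - 104 = 40,  λ = (12 ± √40)/2 = (12 ± 6.3246)/2 ≈ 9.1623 or 2.8377.
  Sorted: λ_1 = 9.1623,  λ_2 = 9,  λ_3 = 2.8377  (check: sum = 21 = tr ✓).

Step 4 — unit eigenvector for λ_1 ≈ 9.1623: v spans the null space of (Sigma - λ_1 I), whose rows are
  r_1 = (-0.1623, 1, 0),  r_2 = (1, -6.1623, 0),  r_3 = (0, 0, -0.1623).
  v is orthogonal to every row, so take v ∝ r_1 × r_3 = ((1)·(-0.1623) - (0)·(0), (0)·(0) - (-0.1623)·(-0.1623), (-0.1623)·(0) - (1)·(0)) ≈ (-0.1623, -0.0263, 0).
  Rescale (multiply by -1 so the first nonzero entry is positive): u = (0.1623, 0.0263, 0).
  ||u|| = √((0.1623)² + (0.0263)² + (0)²) = √(0.027) ≈ 0.1644,  v_1 = u/||u|| ≈ (0.9871, 0.1602, 0) (||v_1|| = 1).

λ_1 = 9.1623,  λ_2 = 9,  λ_3 = 2.8377;  v_1 ≈ (0.9871, 0.1602, 0)


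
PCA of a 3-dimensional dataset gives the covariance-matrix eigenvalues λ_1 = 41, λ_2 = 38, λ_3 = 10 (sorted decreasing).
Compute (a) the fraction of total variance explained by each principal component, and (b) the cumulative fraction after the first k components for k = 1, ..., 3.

Step 1 — total variance = trace(Sigma) = Σ λ_i = 41 + 38 + 10 = 89.

Step 2 — fraction explained by component i = λ_i / Σ λ:
  PC1: 41/89 = 0.4607
  PC2: 38/89 = 0.427
  PC3: 10/89 = 0.1124

Step 3 — cumulative fraction after k components = (λ_1 + ... + λ_k) / Σ λ:
  k = 1: 41/89 = 0.4607
  k = 2: (41 + 38)/89 = 79/89 = 0.8876
  k = 3: (41 + 38 + 10)/89 = 89/89 = 1

Summary (fraction, with percent):

explained: PC1 0.4607 (46.07%), PC2 0.427 (42.7%), PC3 0.1124 (11.24%);  cumulative: 0.4607, 0.8876, 1


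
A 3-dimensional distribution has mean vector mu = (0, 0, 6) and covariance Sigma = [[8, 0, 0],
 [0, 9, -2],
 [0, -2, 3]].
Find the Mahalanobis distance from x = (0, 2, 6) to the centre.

Step 1 — centre the observation: (x - mu) = (0, 2, 0).

Step 2 — invert Sigma (cofactor / det for 3×3, or solve directly):
  Sigma^{-1} = [[0.125, 0, 0],
 [0, 0.1304, 0.087],
 [0, 0.087, 0.3913]].

Step 3 — form the quadratic (x - mu)^T · Sigma^{-1} · (x - mu):
  Sigma^{-1} · (x - mu) = (0, 0.2609, 0.1739).
  (x - mu)^T · [Sigma^{-1} · (x - mu)] = (0)·(0) + (2)·(0.2609) + (0)·(0.1739) = 0.5217.

Step 4 — take square root: d = √(0.5217) ≈ 0.7223.

d(x, mu) = √(0.5217) ≈ 0.7223


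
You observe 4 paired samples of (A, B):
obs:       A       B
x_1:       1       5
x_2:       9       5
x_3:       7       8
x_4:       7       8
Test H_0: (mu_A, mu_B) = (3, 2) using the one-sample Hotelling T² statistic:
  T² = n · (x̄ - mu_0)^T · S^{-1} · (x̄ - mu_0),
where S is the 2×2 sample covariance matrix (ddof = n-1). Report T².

Step 1 — sample mean vector:
  mean(A) = (1 + 9 + 7 + 7) / 4 = 24/4 = 6
  mean(B) = (5 + 5 + 8 + 8) / 4 = 26/4 = 6.5
  x̄ = (6, 6.5),  deviation x̄ - mu_0 = (6, 6.5) - (3, 2) = (3, 4.5).

Step 2 — sample covariance matrix, S[i,j] = (1/(n-1)) · Σ_k (x_{k,i} - mean_i) · (x_{k,j} - mean_j), divisor n-1 = 3:
  S[A,A] = ((-5)·(-5) + (3)·(3) + (1)·(1) + (1)·(1)) / 3 = 36/3 = 12
  S[A,B] = ((-5)·(-1.5) + (3)·(-1.5) + (1)·(1.5) + (1)·(1.5)) / 3 = 6/3 = 2
  S[B,B] = ((-1.5)·(-1.5) + (-1.5)·(-1.5) + (1.5)·(1.5) + (1.5)·(1.5)) / 3 = 9/3 = 3
  S = [[12, 2],
 [2, 3]].

Step 3 — invert S. det(S) = 12·3 - (2)² = 32.
  S^{-1} = (1/det) · [[d, -b], [-b, a]] = [[0.0938, -0.0625],
 [-0.0625, 0.375]].

Step 4 — quadratic form (x̄ - mu_0)^T · S^{-1} · (x̄ - mu_0):
  S^{-1} · (x̄ - mu_0) = (0, 1.5),
  (x̄ - mu_0)^T · [...] = (3)·(0) + (4.5)·(1.5) = 6.75.

Step 5 — scale by n: T² = 4 · 6.75 = 27.

T² ≈ 27


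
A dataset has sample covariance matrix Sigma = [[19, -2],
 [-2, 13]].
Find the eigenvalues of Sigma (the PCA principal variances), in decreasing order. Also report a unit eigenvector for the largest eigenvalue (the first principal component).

Step 1 — characteristic polynomial of 2×2 Sigma:
  det(Sigma - λI) = λ² - trace · λ + det = 0.
  trace = 19 + 13 = 32, det = 19·13 - (-2)² = 243.
Step 2 — discriminant:
  Δ = trace² - 4·det = 1024 - 972 = 52.
Step 3 — eigenvalues:
  λ = (trace ± √Δ)/2 = (32 ± 7.2111)/2,
  λ_1 = 19.6056,  λ_2 = 12.3944.

Step 4 — unit eigenvector for λ_1: solve (Sigma - λ_1 I)v = 0. First row:
  (19 - 19.6056)·v_x + (-2)·v_y = 0, i.e. (-0.6056)·v_x + (-2)·v_y = 0,
  so v ∝ (b, λ_1 - a) = (-2, 0.6056); multiply by -1 so the first entry is positive: u = (2, -0.6056).
  ||u|| = √((2)² + (-0.6056)²) = √(4.3667) ≈ 2.0897,
  v_1 = u/||u|| ≈ (0.9571, -0.2898) (||v_1|| = 1).

λ_1 = 19.6056,  λ_2 = 12.3944;  v_1 ≈ (0.9571, -0.2898)


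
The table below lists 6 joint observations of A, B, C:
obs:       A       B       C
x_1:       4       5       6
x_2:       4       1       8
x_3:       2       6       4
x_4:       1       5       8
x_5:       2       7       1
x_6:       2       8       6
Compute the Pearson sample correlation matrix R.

Step 1 — column means:
  mean(A) = (4 + 4 + 2 + 1 + 2 + 2) / 6 = 15/6 = 2.5
  mean(B) = (5 + 1 + 6 + 5 + 7 + 8) / 6 = 32/6 = 5.3333
  mean(C) = (6 + 8 + 4 + 8 + 1 + 6) / 6 = 33/6 = 5.5

Step 2 — sample variances and covariances s[i,j] = (1/(n-1)) · Σ_k (x_{k,i} - mean_i) · (x_{k,j} - mean_j), with n-1 = 5:
  s[A,A] = ((1.5)·(1.5) + (1.5)·(1.5) + (-0.5)·(-0.5) + (-1.5)·(-1.5) + (-0.5)·(-0.5) + (-0.5)·(-0.5)) / 5 = 7.5/5 = 1.5
  s[A,B] = ((1.5)·(-0.3333) + (1.5)·(-4.3333) + (-0.5)·(0.6667) + (-1.5)·(-0.3333) + (-0.5)·(1.6667) + (-0.5)·(2.6667)) / 5 = -9/5 = -1.8
  s[A,C] = ((1.5)·(0.5) + (1.5)·(2.5) + (-0.5)·(-1.5) + (-1.5)·(2.5) + (-0.5)·(-4.5) + (-0.5)·(0.5)) / 5 = 3.5/5 = 0.7
  s[B,B] = ((-0.3333)·(-0.3333) + (-4.3333)·(-4.3333) + (0.6667)·(0.6667) + (-0.3333)·(-0.3333) + (1.6667)·(1.6667) + (2.6667)·(2.6667)) / 5 = 29.3333/5 = 5.8667
  s[B,C] = ((-0.3333)·(0.5) + (-4.3333)·(2.5) + (0.6667)·(-1.5) + (-0.3333)·(2.5) + (1.6667)·(-4.5) + (2.6667)·(0.5)) / 5 = -19/5 = -3.8
  s[C,C] = ((0.5)·(0.5) + (2.5)·(2.5) + (-1.5)·(-1.5) + (2.5)·(2.5) + (-4.5)·(-4.5) + (0.5)·(0.5)) / 5 = 35.5/5 = 7.1
  Sample standard deviations s_i = √(s[i,i]):
  s(A) = √(1.5) = 1.2247
  s(B) = √(5.8667) = 2.4221
  s(C) = √(7.1) = 2.6646

Step 3 — r_{ij} = s_{ij} / (s_i · s_j):
  r[A,A] = 1 (diagonal).
  r[A,B] = -1.8 / (1.2247 · 2.4221) = -1.8 / 2.9665 = -0.6068
  r[A,C] = 0.7 / (1.2247 · 2.6646) = 0.7 / 3.2634 = 0.2145
  r[B,B] = 1 (diagonal).
  r[B,C] = -3.8 / (2.4221 · 2.6646) = -3.8 / 6.4539 = -0.5888
  r[C,C] = 1 (diagonal).

R is symmetric with unit diagonal. Assembling:

R = [[1, -0.6068, 0.2145],
 [-0.6068, 1, -0.5888],
 [0.2145, -0.5888, 1]]


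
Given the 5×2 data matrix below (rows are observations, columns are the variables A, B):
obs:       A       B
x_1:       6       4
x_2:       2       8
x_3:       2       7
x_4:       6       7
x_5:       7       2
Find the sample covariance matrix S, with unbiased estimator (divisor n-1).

Step 1 — column means:
  mean(A) = (6 + 2 + 2 + 6 + 7) / 5 = 23/5 = 4.6
  mean(B) = (4 + 8 + 7 + 7 + 2) / 5 = 28/5 = 5.6

Step 2 — sample covariance S[i,j] = (1/(n-1)) · Σ_k (x_{k,i} - mean_i) · (x_{k,j} - mean_j), with n-1 = 4.
  S[A,A] = ((1.4)·(1.4) + (-2.6)·(-2.6) + (-2.6)·(-2.6) + (1.4)·(1.4) + (2.4)·(2.4)) / 4 = 23.2/4 = 5.8
  S[A,B] = ((1.4)·(-1.6) + (-2.6)·(2.4) + (-2.6)·(1.4) + (1.4)·(1.4) + (2.4)·(-3.6)) / 4 = -18.8/4 = -4.7
  S[B,B] = ((-1.6)·(-1.6) + (2.4)·(2.4) + (1.4)·(1.4) + (1.4)·(1.4) + (-3.6)·(-3.6)) / 4 = 25.2/4 = 6.3

S is symmetric (S[j,i] = S[i,j]). Assembling:

S = [[5.8, -4.7],
 [-4.7, 6.3]]


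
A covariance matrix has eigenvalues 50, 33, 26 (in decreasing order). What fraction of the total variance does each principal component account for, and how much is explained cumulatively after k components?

Step 1 — total variance = trace(Sigma) = Σ λ_i = 50 + 33 + 26 = 109.

Step 2 — fraction explained by component i = λ_i / Σ λ:
  PC1: 50/109 = 0.4587
  PC2: 33/109 = 0.3028
  PC3: 26/109 = 0.2385

Step 3 — cumulative fraction after k components = (λ_1 + ... + λ_k) / Σ λ:
  k = 1: 50/109 = 0.4587
  k = 2: (50 + 33)/109 = 83/109 = 0.7615
  k = 3: (50 + 33 + 26)/109 = 109/109 = 1

Summary (fraction, with percent):

explained: PC1 0.4587 (45.87%), PC2 0.3028 (30.28%), PC3 0.2385 (23.85%);  cumulative: 0.4587, 0.7615, 1


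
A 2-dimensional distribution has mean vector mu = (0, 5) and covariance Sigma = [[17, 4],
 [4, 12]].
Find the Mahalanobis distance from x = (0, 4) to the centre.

Step 1 — centre the observation: (x - mu) = (0, -1).

Step 2 — invert Sigma. det(Sigma) = 17·12 - (4)² = 188.
  Sigma^{-1} = (1/det) · [[d, -b], [-b, a]] = [[0.0638, -0.0213],
 [-0.0213, 0.0904]].

Step 3 — form the quadratic (x - mu)^T · Sigma^{-1} · (x - mu):
  Sigma^{-1} · (x - mu) = (0.0213, -0.0904).
  (x - mu)^T · [Sigma^{-1} · (x - mu)] = (0)·(0.0213) + (-1)·(-0.0904) = 0.0904.

Step 4 — take square root: d = √(0.0904) ≈ 0.3007.

d(x, mu) = √(0.0904) ≈ 0.3007


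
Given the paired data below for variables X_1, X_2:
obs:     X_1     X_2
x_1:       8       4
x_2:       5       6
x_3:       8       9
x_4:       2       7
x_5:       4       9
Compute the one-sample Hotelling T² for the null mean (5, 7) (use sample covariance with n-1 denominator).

Step 1 — sample mean vector:
  mean(X_1) = (8 + 5 + 8 + 2 + 4) / 5 = 27/5 = 5.4
  mean(X_2) = (4 + 6 + 9 + 7 + 9) / 5 = 35/5 = 7
  x̄ = (5.4, 7),  deviation x̄ - mu_0 = (5.4, 7) - (5, 7) = (0.4, 0).

Step 2 — sample covariance matrix, S[i,j] = (1/(n-1)) · Σ_k (x_{k,i} - mean_i) · (x_{k,j} - mean_j), divisor n-1 = 4:
  S[X_1,X_1] = ((2.6)·(2.6) + (-0.4)·(-0.4) + (2.6)·(2.6) + (-3.4)·(-3.4) + (-1.4)·(-1.4)) / 4 = 27.2/4 = 6.8
  S[X_1,X_2] = ((2.6)·(-3) + (-0.4)·(-1) + (2.6)·(2) + (-3.4)·(0) + (-1.4)·(2)) / 4 = -5/4 = -1.25
  S[X_2,X_2] = ((-3)·(-3) + (-1)·(-1) + (2)·(2) + (0)·(0) + (2)·(2)) / 4 = 18/4 = 4.5
  S = [[6.8, -1.25],
 [-1.25, 4.5]].

Step 3 — invert S. det(S) = 6.8·4.5 - (-1.25)² = 29.0375.
  S^{-1} = (1/det) · [[d, -b], [-b, a]] = [[0.155, 0.043],
 [0.043, 0.2342]].

Step 4 — quadratic form (x̄ - mu_0)^T · S^{-1} · (x̄ - mu_0):
  S^{-1} · (x̄ - mu_0) = (0.062, 0.0172),
  (x̄ - mu_0)^T · [...] = (0.4)·(0.062) + (0)·(0.0172) = 0.0248.

Step 5 — scale by n: T² = 5 · 0.0248 = 0.124.

T² ≈ 0.124


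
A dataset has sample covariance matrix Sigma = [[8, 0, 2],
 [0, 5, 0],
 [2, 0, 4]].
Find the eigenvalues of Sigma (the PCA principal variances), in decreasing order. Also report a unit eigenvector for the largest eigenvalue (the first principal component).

Step 1 — characteristic polynomial p(λ) = det(λI - Sigma) = λ³ - tr·λ² + c_1·λ - det, where tr = trace, c_1 = sum of the principal 2×2 minors, det = det(Sigma):
  tr = 8 + 5 + 4 = 17,
  c_1 = (8·5 - (0)²) + (8·4 - (2)²) + (5·4 - (0)²) = 40 + 28 + 20 = 88,
  det = 8·(5·4 - (0)²) - (0)·((0)·4 - (0)·(2)) + (2)·((0)·(0) - 5·(2)) = 8·(20) - (0)·(0) + (2)·(-10) = 140.
  So p(λ) = λ³ - 17λ² + 88λ - 140.
Step 2 — look for an integer root (rational root theorem: any rational root is an integer divisor of 140). Testing λ = 5:
  p(5) = 125 - 425 + 440 - 140 = 0  ✓
  Dividing out (λ - 5): p(λ) = (λ - 5)(λ² - 12λ + 28).
Step 3 — remaining eigenvalues from the quadratic λ² - 12λ + 28 = 0:
  Δ = 12² - 4·28 = 144 - 112 = 32,  λ = (12 ± √32)/2 = (12 ± 5.6569)/2 ≈ 8.8284 or 3.1716.
  Sorted: λ_1 = 8.8284,  λ_2 = 5,  λ_3 = 3.1716  (check: sum = 17 = tr ✓).

Step 4 — unit eigenvector for λ_1 ≈ 8.8284: v spans the null space of (Sigma - λ_1 I), whose rows are
  r_1 = (-0.8284, 0, 2),  r_2 = (0, -3.8284, 0),  r_3 = (2, 0, -4.8284).
  v is orthogonal to every row, so take v ∝ r_1 × r_2 = ((0)·(0) - (2)·(-3.8284), (2)·(0) - (-0.8284)·(0), (-0.8284)·(-3.8284) - (0)·(0)) ≈ (7.6569, 0, 3.1716).
  Let u = (7.6569, 0, 3.1716).
  ||u|| = √((7.6569)² + (0)² + (3.1716)²) = √(68.6863) ≈ 8.2877,  v_1 = u/||u|| ≈ (0.9239, 0, 0.3827) (||v_1|| = 1).

λ_1 = 8.8284,  λ_2 = 5,  λ_3 = 3.1716;  v_1 ≈ (0.9239, 0, 0.3827)


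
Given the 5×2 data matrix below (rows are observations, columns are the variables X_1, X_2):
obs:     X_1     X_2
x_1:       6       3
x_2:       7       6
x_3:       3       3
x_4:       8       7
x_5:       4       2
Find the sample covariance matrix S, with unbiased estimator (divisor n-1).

Step 1 — column means:
  mean(X_1) = (6 + 7 + 3 + 8 + 4) / 5 = 28/5 = 5.6
  mean(X_2) = (3 + 6 + 3 + 7 + 2) / 5 = 21/5 = 4.2

Step 2 — sample covariance S[i,j] = (1/(n-1)) · Σ_k (x_{k,i} - mean_i) · (x_{k,j} - mean_j), with n-1 = 4.
  S[X_1,X_1] = ((0.4)·(0.4) + (1.4)·(1.4) + (-2.6)·(-2.6) + (2.4)·(2.4) + (-1.6)·(-1.6)) / 4 = 17.2/4 = 4.3
  S[X_1,X_2] = ((0.4)·(-1.2) + (1.4)·(1.8) + (-2.6)·(-1.2) + (2.4)·(2.8) + (-1.6)·(-2.2)) / 4 = 15.4/4 = 3.85
  S[X_2,X_2] = ((-1.2)·(-1.2) + (1.8)·(1.8) + (-1.2)·(-1.2) + (2.8)·(2.8) + (-2.2)·(-2.2)) / 4 = 18.8/4 = 4.7

S is symmetric (S[j,i] = S[i,j]). Assembling:

S = [[4.3, 3.85],
 [3.85, 4.7]]


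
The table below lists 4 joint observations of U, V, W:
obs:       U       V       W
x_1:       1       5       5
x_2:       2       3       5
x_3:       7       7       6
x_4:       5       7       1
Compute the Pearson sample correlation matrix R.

Step 1 — column means:
  mean(U) = (1 + 2 + 7 + 5) / 4 = 15/4 = 3.75
  mean(V) = (5 + 3 + 7 + 7) / 4 = 22/4 = 5.5
  mean(W) = (5 + 5 + 6 + 1) / 4 = 17/4 = 4.25

Step 2 — sample variances and covariances s[i,j] = (1/(n-1)) · Σ_k (x_{k,i} - mean_i) · (x_{k,j} - mean_j), with n-1 = 3:
  s[U,U] = ((-2.75)·(-2.75) + (-1.75)·(-1.75) + (3.25)·(3.25) + (1.25)·(1.25)) / 3 = 22.75/3 = 7.5833
  s[U,V] = ((-2.75)·(-0.5) + (-1.75)·(-2.5) + (3.25)·(1.5) + (1.25)·(1.5)) / 3 = 12.5/3 = 4.1667
  s[U,W] = ((-2.75)·(0.75) + (-1.75)·(0.75) + (3.25)·(1.75) + (1.25)·(-3.25)) / 3 = -1.75/3 = -0.5833
  s[V,V] = ((-0.5)·(-0.5) + (-2.5)·(-2.5) + (1.5)·(1.5) + (1.5)·(1.5)) / 3 = 11/3 = 3.6667
  s[V,W] = ((-0.5)·(0.75) + (-2.5)·(0.75) + (1.5)·(1.75) + (1.5)·(-3.25)) / 3 = -4.5/3 = -1.5
  s[W,W] = ((0.75)·(0.75) + (0.75)·(0.75) + (1.75)·(1.75) + (-3.25)·(-3.25)) / 3 = 14.75/3 = 4.9167
  Sample standard deviations s_i = √(s[i,i]):
  s(U) = √(7.5833) = 2.7538
  s(V) = √(3.6667) = 1.9149
  s(W) = √(4.9167) = 2.2174

Step 3 — r_{ij} = s_{ij} / (s_i · s_j):
  r[U,U] = 1 (diagonal).
  r[U,V] = 4.1667 / (2.7538 · 1.9149) = 4.1667 / 5.2731 = 0.7902
  r[U,W] = -0.5833 / (2.7538 · 2.2174) = -0.5833 / 6.1061 = -0.0955
  r[V,V] = 1 (diagonal).
  r[V,W] = -1.5 / (1.9149 · 2.2174) = -1.5 / 4.2459 = -0.3533
  r[W,W] = 1 (diagonal).

R is symmetric with unit diagonal. Assembling:

R = [[1, 0.7902, -0.0955],
 [0.7902, 1, -0.3533],
 [-0.0955, -0.3533, 1]]


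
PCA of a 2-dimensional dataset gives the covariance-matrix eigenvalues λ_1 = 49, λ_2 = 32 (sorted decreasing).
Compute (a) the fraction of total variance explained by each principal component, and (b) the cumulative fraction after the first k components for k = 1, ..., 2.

Step 1 — total variance = trace(Sigma) = Σ λ_i = 49 + 32 = 81.

Step 2 — fraction explained by component i = λ_i / Σ λ:
  PC1: 49/81 = 0.6049
  PC2: 32/81 = 0.3951

Step 3 — cumulative fraction after k components = (λ_1 + ... + λ_k) / Σ λ:
  k = 1: 49/81 = 0.6049
  k = 2: (49 + 32)/81 = 81/81 = 1

Summary (fraction, with percent):

explained: PC1 0.6049 (60.49%), PC2 0.3951 (39.51%);  cumulative: 0.6049, 1


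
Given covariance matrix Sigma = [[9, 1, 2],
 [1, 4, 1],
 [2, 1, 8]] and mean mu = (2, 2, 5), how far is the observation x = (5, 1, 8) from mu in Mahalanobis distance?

Step 1 — centre the observation: (x - mu) = (3, -1, 3).

Step 2 — invert Sigma (cofactor / det for 3×3, or solve directly):
  Sigma^{-1} = [[0.1197, -0.0232, -0.027],
 [-0.0232, 0.2625, -0.027],
 [-0.027, -0.027, 0.1351]].

Step 3 — form the quadratic (x - mu)^T · Sigma^{-1} · (x - mu):
  Sigma^{-1} · (x - mu) = (0.3012, -0.4131, 0.3514).
  (x - mu)^T · [Sigma^{-1} · (x - mu)] = (3)·(0.3012) + (-1)·(-0.4131) + (3)·(0.3514) = 2.3707.

Step 4 — take square root: d = √(2.3707) ≈ 1.5397.

d(x, mu) = √(2.3707) ≈ 1.5397


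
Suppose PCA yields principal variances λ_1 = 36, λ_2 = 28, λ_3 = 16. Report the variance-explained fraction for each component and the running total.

Step 1 — total variance = trace(Sigma) = Σ λ_i = 36 + 28 + 16 = 80.

Step 2 — fraction explained by component i = λ_i / Σ λ:
  PC1: 36/80 = 0.45
  PC2: 28/80 = 0.35
  PC3: 16/80 = 0.2

Step 3 — cumulative fraction after k components = (λ_1 + ... + λ_k) / Σ λ:
  k = 1: 36/80 = 0.45
  k = 2: (36 + 28)/80 = 64/80 = 0.8
  k = 3: (36 + 28 + 16)/80 = 80/80 = 1

Summary (fraction, with percent):

explained: PC1 0.45 (45%), PC2 0.35 (35%), PC3 0.2 (20%);  cumulative: 0.45, 0.8, 1


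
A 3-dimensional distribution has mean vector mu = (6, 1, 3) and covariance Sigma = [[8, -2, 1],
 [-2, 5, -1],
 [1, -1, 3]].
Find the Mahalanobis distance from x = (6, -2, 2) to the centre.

Step 1 — centre the observation: (x - mu) = (0, -3, -1).

Step 2 — invert Sigma (cofactor / det for 3×3, or solve directly):
  Sigma^{-1} = [[0.1414, 0.0505, -0.0303],
 [0.0505, 0.2323, 0.0606],
 [-0.0303, 0.0606, 0.3636]].

Step 3 — form the quadratic (x - mu)^T · Sigma^{-1} · (x - mu):
  Sigma^{-1} · (x - mu) = (-0.1212, -0.7576, -0.5455).
  (x - mu)^T · [Sigma^{-1} · (x - mu)] = (0)·(-0.1212) + (-3)·(-0.7576) + (-1)·(-0.5455) = 2.8182.

Step 4 — take square root: d = √(2.8182) ≈ 1.6787.

d(x, mu) = √(2.8182) ≈ 1.6787


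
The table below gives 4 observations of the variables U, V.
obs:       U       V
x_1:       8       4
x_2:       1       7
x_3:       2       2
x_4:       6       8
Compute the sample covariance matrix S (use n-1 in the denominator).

Step 1 — column means:
  mean(U) = (8 + 1 + 2 + 6) / 4 = 17/4 = 4.25
  mean(V) = (4 + 7 + 2 + 8) / 4 = 21/4 = 5.25

Step 2 — sample covariance S[i,j] = (1/(n-1)) · Σ_k (x_{k,i} - mean_i) · (x_{k,j} - mean_j), with n-1 = 3.
  S[U,U] = ((3.75)·(3.75) + (-3.25)·(-3.25) + (-2.25)·(-2.25) + (1.75)·(1.75)) / 3 = 32.75/3 = 10.9167
  S[U,V] = ((3.75)·(-1.25) + (-3.25)·(1.75) + (-2.25)·(-3.25) + (1.75)·(2.75)) / 3 = 1.75/3 = 0.5833
  S[V,V] = ((-1.25)·(-1.25) + (1.75)·(1.75) + (-3.25)·(-3.25) + (2.75)·(2.75)) / 3 = 22.75/3 = 7.5833

S is symmetric (S[j,i] = S[i,j]). Assembling:

S = [[10.9167, 0.5833],
 [0.5833, 7.5833]]


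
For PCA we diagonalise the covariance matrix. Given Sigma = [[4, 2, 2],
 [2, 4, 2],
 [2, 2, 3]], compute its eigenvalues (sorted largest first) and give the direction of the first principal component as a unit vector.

Step 1 — characteristic polynomial p(λ) = det(λI - Sigma) = λ³ - tr·λ² + c_1·λ - det, where tr = trace, c_1 = sum of the principal 2×2 minors, det = det(Sigma):
  tr = 4 + 4 + 3 = 11,
  c_1 = (4·4 - (2)²) + (4·3 - (2)²) + (4·3 - (2)²) = 12 + 8 + 8 = 28,
  det = 4·(4·3 - (2)²) - (2)·((2)·3 - (2)·(2)) + (2)·((2)·(2) - 4·(2)) = 4·(8) - (2)·(2) + (2)·(-4) = 20.
  So p(λ) = λ³ - 11λ² + 28λ - 20.
Step 2 — look for an integer root (rational root theorem: any rational root is an integer divisor of 20). Testing λ = 2:
  p(2) = 8 - 44 + 56 - 20 = 0  ✓
  Dividing out (λ - 2): p(λ) = (λ - 2)(λ² - 9λ + 10).
Step 3 — remaining eigenvalues from the quadratic λ² - 9λ + 10 = 0:
  Δ = 9² - 4·10 = 81 - 40 = 41,  λ = (9 ± √41)/2 = (9 ± 6.4031)/2 ≈ 7.7016 or 1.2984.
  Sorted: λ_1 = 7.7016,  λ_2 = 2,  λ_3 = 1.2984  (check: sum = 11 = tr ✓).

Step 4 — unit eigenvector for λ_1 ≈ 7.7016: v spans the null space of (Sigma - λ_1 I), whose rows are
  r_1 = (-3.7016, 2, 2),  r_2 = (2, -3.7016, 2),  r_3 = (2, 2, -4.7016).
  v is orthogonal to every row, so take v ∝ r_1 × r_2 = ((2)·(2) - (2)·(-3.7016), (2)·(2) - (-3.7016)·(2), (-3.7016)·(-3.7016) - (2)·(2)) ≈ (11.4031, 11.4031, 9.7016).
  Let u = (11.4031, 11.4031, 9.7016).
  ||u|| = √((11.4031)² + (11.4031)² + (9.7016)²) = √(354.1828) ≈ 18.8197,  v_1 = u/||u|| ≈ (0.6059, 0.6059, 0.5155) (||v_1|| = 1).

λ_1 = 7.7016,  λ_2 = 2,  λ_3 = 1.2984;  v_1 ≈ (0.6059, 0.6059, 0.5155)


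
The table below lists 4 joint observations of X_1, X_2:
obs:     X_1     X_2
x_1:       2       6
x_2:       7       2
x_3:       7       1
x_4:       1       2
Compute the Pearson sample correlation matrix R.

Step 1 — column means:
  mean(X_1) = (2 + 7 + 7 + 1) / 4 = 17/4 = 4.25
  mean(X_2) = (6 + 2 + 1 + 2) / 4 = 11/4 = 2.75

Step 2 — sample variances and covariances s[i,j] = (1/(n-1)) · Σ_k (x_{k,i} - mean_i) · (x_{k,j} - mean_j), with n-1 = 3:
  s[X_1,X_1] = ((-2.25)·(-2.25) + (2.75)·(2.75) + (2.75)·(2.75) + (-3.25)·(-3.25)) / 3 = 30.75/3 = 10.25
  s[X_1,X_2] = ((-2.25)·(3.25) + (2.75)·(-0.75) + (2.75)·(-1.75) + (-3.25)·(-0.75)) / 3 = -11.75/3 = -3.9167
  s[X_2,X_2] = ((3.25)·(3.25) + (-0.75)·(-0.75) + (-1.75)·(-1.75) + (-0.75)·(-0.75)) / 3 = 14.75/3 = 4.9167
  Sample standard deviations s_i = √(s[i,i]):
  s(X_1) = √(10.25) = 3.2016
  s(X_2) = √(4.9167) = 2.2174

Step 3 — r_{ij} = s_{ij} / (s_i · s_j):
  r[X_1,X_1] = 1 (diagonal).
  r[X_1,X_2] = -3.9167 / (3.2016 · 2.2174) = -3.9167 / 7.099 = -0.5517
  r[X_2,X_2] = 1 (diagonal).

R is symmetric with unit diagonal. Assembling:

R = [[1, -0.5517],
 [-0.5517, 1]]


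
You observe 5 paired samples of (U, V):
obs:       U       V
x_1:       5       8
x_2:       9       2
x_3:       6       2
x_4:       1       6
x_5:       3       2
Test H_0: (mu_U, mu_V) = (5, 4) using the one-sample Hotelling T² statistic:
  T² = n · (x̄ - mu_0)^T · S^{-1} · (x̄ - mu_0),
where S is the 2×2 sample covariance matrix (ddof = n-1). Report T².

Step 1 — sample mean vector:
  mean(U) = (5 + 9 + 6 + 1 + 3) / 5 = 24/5 = 4.8
  mean(V) = (8 + 2 + 2 + 6 + 2) / 5 = 20/5 = 4
  x̄ = (4.8, 4),  deviation x̄ - mu_0 = (4.8, 4) - (5, 4) = (-0.2, 0).

Step 2 — sample covariance matrix, S[i,j] = (1/(n-1)) · Σ_k (x_{k,i} - mean_i) · (x_{k,j} - mean_j), divisor n-1 = 4:
  S[U,U] = ((0.2)·(0.2) + (4.2)·(4.2) + (1.2)·(1.2) + (-3.8)·(-3.8) + (-1.8)·(-1.8)) / 4 = 36.8/4 = 9.2
  S[U,V] = ((0.2)·(4) + (4.2)·(-2) + (1.2)·(-2) + (-3.8)·(2) + (-1.8)·(-2)) / 4 = -14/4 = -3.5
  S[V,V] = ((4)·(4) + (-2)·(-2) + (-2)·(-2) + (2)·(2) + (-2)·(-2)) / 4 = 32/4 = 8
  S = [[9.2, -3.5],
 [-3.5, 8]].

Step 3 — invert S. det(S) = 9.2·8 - (-3.5)² = 61.35.
  S^{-1} = (1/det) · [[d, -b], [-b, a]] = [[0.1304, 0.057],
 [0.057, 0.15]].

Step 4 — quadratic form (x̄ - mu_0)^T · S^{-1} · (x̄ - mu_0):
  S^{-1} · (x̄ - mu_0) = (-0.0261, -0.0114),
  (x̄ - mu_0)^T · [...] = (-0.2)·(-0.0261) + (0)·(-0.0114) = 0.0052.

Step 5 — scale by n: T² = 5 · 0.0052 = 0.0261.

T² ≈ 0.0261


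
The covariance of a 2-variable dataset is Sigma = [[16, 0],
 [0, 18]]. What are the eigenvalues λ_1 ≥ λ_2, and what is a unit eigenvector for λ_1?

Step 1 — characteristic polynomial of 2×2 Sigma:
  det(Sigma - λI) = λ² - trace · λ + det = 0.
  trace = 16 + 18 = 34, det = 16·18 - (0)² = 288.
Step 2 — discriminant:
  Δ = trace² - 4·det = 1156 - 1152 = 4.
Step 3 — eigenvalues:
  λ = (trace ± √Δ)/2 = (34 ± 2)/2,
  λ_1 = 18,  λ_2 = 16.

Step 4 — unit eigenvector for λ_1: Sigma is diagonal, so its eigenvectors are the coordinate axes. λ_1 = 18 is the diagonal entry on the second coordinate axis, hence
  v_1 = (0, 1) (||v_1|| = 1).

λ_1 = 18,  λ_2 = 16;  v_1 ≈ (0, 1)


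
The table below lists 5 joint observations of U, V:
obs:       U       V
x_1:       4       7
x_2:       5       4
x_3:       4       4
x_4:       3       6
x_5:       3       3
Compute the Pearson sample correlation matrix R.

Step 1 — column means:
  mean(U) = (4 + 5 + 4 + 3 + 3) / 5 = 19/5 = 3.8
  mean(V) = (7 + 4 + 4 + 6 + 3) / 5 = 24/5 = 4.8

Step 2 — sample variances and covariances s[i,j] = (1/(n-1)) · Σ_k (x_{k,i} - mean_i) · (x_{k,j} - mean_j), with n-1 = 4:
  s[U,U] = ((0.2)·(0.2) + (1.2)·(1.2) + (0.2)·(0.2) + (-0.8)·(-0.8) + (-0.8)·(-0.8)) / 4 = 2.8/4 = 0.7
  s[U,V] = ((0.2)·(2.2) + (1.2)·(-0.8) + (0.2)·(-0.8) + (-0.8)·(1.2) + (-0.8)·(-1.8)) / 4 = -0.2/4 = -0.05
  s[V,V] = ((2.2)·(2.2) + (-0.8)·(-0.8) + (-0.8)·(-0.8) + (1.2)·(1.2) + (-1.8)·(-1.8)) / 4 = 10.8/4 = 2.7
  Sample standard deviations s_i = √(s[i,i]):
  s(U) = √(0.7) = 0.8367
  s(V) = √(2.7) = 1.6432

Step 3 — r_{ij} = s_{ij} / (s_i · s_j):
  r[U,U] = 1 (diagonal).
  r[U,V] = -0.05 / (0.8367 · 1.6432) = -0.05 / 1.3748 = -0.0364
  r[V,V] = 1 (diagonal).

R is symmetric with unit diagonal. Assembling:

R = [[1, -0.0364],
 [-0.0364, 1]]


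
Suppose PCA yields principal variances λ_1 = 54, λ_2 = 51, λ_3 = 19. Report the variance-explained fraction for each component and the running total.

Step 1 — total variance = trace(Sigma) = Σ λ_i = 54 + 51 + 19 = 124.

Step 2 — fraction explained by component i = λ_i / Σ λ:
  PC1: 54/124 = 0.4355
  PC2: 51/124 = 0.4113
  PC3: 19/124 = 0.1532

Step 3 — cumulative fraction after k components = (λ_1 + ... + λ_k) / Σ λ:
  k = 1: 54/124 = 0.4355
  k = 2: (54 + 51)/124 = 105/124 = 0.8468
  k = 3: (54 + 51 + 19)/124 = 124/124 = 1

Summary (fraction, with percent):

explained: PC1 0.4355 (43.55%), PC2 0.4113 (41.13%), PC3 0.1532 (15.32%);  cumulative: 0.4355, 0.8468, 1


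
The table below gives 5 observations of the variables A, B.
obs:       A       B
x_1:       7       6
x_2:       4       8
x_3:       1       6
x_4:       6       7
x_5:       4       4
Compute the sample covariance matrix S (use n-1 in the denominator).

Step 1 — column means:
  mean(A) = (7 + 4 + 1 + 6 + 4) / 5 = 22/5 = 4.4
  mean(B) = (6 + 8 + 6 + 7 + 4) / 5 = 31/5 = 6.2

Step 2 — sample covariance S[i,j] = (1/(n-1)) · Σ_k (x_{k,i} - mean_i) · (x_{k,j} - mean_j), with n-1 = 4.
  S[A,A] = ((2.6)·(2.6) + (-0.4)·(-0.4) + (-3.4)·(-3.4) + (1.6)·(1.6) + (-0.4)·(-0.4)) / 4 = 21.2/4 = 5.3
  S[A,B] = ((2.6)·(-0.2) + (-0.4)·(1.8) + (-3.4)·(-0.2) + (1.6)·(0.8) + (-0.4)·(-2.2)) / 4 = 1.6/4 = 0.4
  S[B,B] = ((-0.2)·(-0.2) + (1.8)·(1.8) + (-0.2)·(-0.2) + (0.8)·(0.8) + (-2.2)·(-2.2)) / 4 = 8.8/4 = 2.2

S is symmetric (S[j,i] = S[i,j]). Assembling:

S = [[5.3, 0.4],
 [0.4, 2.2]]


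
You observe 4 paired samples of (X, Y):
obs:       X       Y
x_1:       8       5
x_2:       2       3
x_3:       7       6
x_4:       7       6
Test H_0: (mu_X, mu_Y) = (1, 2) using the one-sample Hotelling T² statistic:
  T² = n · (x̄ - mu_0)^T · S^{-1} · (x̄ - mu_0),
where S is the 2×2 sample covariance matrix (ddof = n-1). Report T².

Step 1 — sample mean vector:
  mean(X) = (8 + 2 + 7 + 7) / 4 = 24/4 = 6
  mean(Y) = (5 + 3 + 6 + 6) / 4 = 20/4 = 5
  x̄ = (6, 5),  deviation x̄ - mu_0 = (6, 5) - (1, 2) = (5, 3).

Step 2 — sample covariance matrix, S[i,j] = (1/(n-1)) · Σ_k (x_{k,i} - mean_i) · (x_{k,j} - mean_j), divisor n-1 = 3:
  S[X,X] = ((2)·(2) + (-4)·(-4) + (1)·(1) + (1)·(1)) / 3 = 22/3 = 7.3333
  S[X,Y] = ((2)·(0) + (-4)·(-2) + (1)·(1) + (1)·(1)) / 3 = 10/3 = 3.3333
  S[Y,Y] = ((0)·(0) + (-2)·(-2) + (1)·(1) + (1)·(1)) / 3 = 6/3 = 2
  S = [[7.3333, 3.3333],
 [3.3333, 2]].

Step 3 — invert S. det(S) = 7.3333·2 - (3.3333)² = 3.5556.
  S^{-1} = (1/det) · [[d, -b], [-b, a]] = [[0.5625, -0.9375],
 [-0.9375, 2.0625]].

Step 4 — quadratic form (x̄ - mu_0)^T · S^{-1} · (x̄ - mu_0):
  S^{-1} · (x̄ - mu_0) = (0, 1.5),
  (x̄ - mu_0)^T · [...] = (5)·(0) + (3)·(1.5) = 4.5.

Step 5 — scale by n: T² = 4 · 4.5 = 18.

T² ≈ 18


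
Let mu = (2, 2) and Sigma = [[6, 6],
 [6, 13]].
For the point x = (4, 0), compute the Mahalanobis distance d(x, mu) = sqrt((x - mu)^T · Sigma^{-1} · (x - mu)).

Step 1 — centre the observation: (x - mu) = (2, -2).

Step 2 — invert Sigma. det(Sigma) = 6·13 - (6)² = 42.
  Sigma^{-1} = (1/det) · [[d, -b], [-b, a]] = [[0.3095, -0.1429],
 [-0.1429, 0.1429]].

Step 3 — form the quadratic (x - mu)^T · Sigma^{-1} · (x - mu):
  Sigma^{-1} · (x - mu) = (0.9048, -0.5714).
  (x - mu)^T · [Sigma^{-1} · (x - mu)] = (2)·(0.9048) + (-2)·(-0.5714) = 2.9524.

Step 4 — take square root: d = √(2.9524) ≈ 1.7182.

d(x, mu) = √(2.9524) ≈ 1.7182


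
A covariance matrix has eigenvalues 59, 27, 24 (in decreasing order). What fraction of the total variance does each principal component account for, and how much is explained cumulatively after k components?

Step 1 — total variance = trace(Sigma) = Σ λ_i = 59 + 27 + 24 = 110.

Step 2 — fraction explained by component i = λ_i / Σ λ:
  PC1: 59/110 = 0.5364
  PC2: 27/110 = 0.2455
  PC3: 24/110 = 0.2182

Step 3 — cumulative fraction after k components = (λ_1 + ... + λ_k) / Σ λ:
  k = 1: 59/110 = 0.5364
  k = 2: (59 + 27)/110 = 86/110 = 0.7818
  k = 3: (59 + 27 + 24)/110 = 110/110 = 1

Summary (fraction, with percent):

explained: PC1 0.5364 (53.64%), PC2 0.2455 (24.55%), PC3 0.2182 (21.82%);  cumulative: 0.5364, 0.7818, 1


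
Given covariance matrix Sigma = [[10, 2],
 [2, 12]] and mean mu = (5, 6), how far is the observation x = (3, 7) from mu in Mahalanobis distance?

Step 1 — centre the observation: (x - mu) = (-2, 1).

Step 2 — invert Sigma. det(Sigma) = 10·12 - (2)² = 116.
  Sigma^{-1} = (1/det) · [[d, -b], [-b, a]] = [[0.1034, -0.0172],
 [-0.0172, 0.0862]].

Step 3 — form the quadratic (x - mu)^T · Sigma^{-1} · (x - mu):
  Sigma^{-1} · (x - mu) = (-0.2241, 0.1207).
  (x - mu)^T · [Sigma^{-1} · (x - mu)] = (-2)·(-0.2241) + (1)·(0.1207) = 0.569.

Step 4 — take square root: d = √(0.569) ≈ 0.7543.

d(x, mu) = √(0.569) ≈ 0.7543


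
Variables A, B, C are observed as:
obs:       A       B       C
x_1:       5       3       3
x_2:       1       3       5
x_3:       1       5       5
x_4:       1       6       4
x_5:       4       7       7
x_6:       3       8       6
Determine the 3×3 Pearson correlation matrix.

Step 1 — column means:
  mean(A) = (5 + 1 + 1 + 1 + 4 + 3) / 6 = 15/6 = 2.5
  mean(B) = (3 + 3 + 5 + 6 + 7 + 8) / 6 = 32/6 = 5.3333
  mean(C) = (3 + 5 + 5 + 4 + 7 + 6) / 6 = 30/6 = 5

Step 2 — sample variances and covariances s[i,j] = (1/(n-1)) · Σ_k (x_{k,i} - mean_i) · (x_{k,j} - mean_j), with n-1 = 5:
  s[A,A] = ((2.5)·(2.5) + (-1.5)·(-1.5) + (-1.5)·(-1.5) + (-1.5)·(-1.5) + (1.5)·(1.5) + (0.5)·(0.5)) / 5 = 15.5/5 = 3.1
  s[A,B] = ((2.5)·(-2.3333) + (-1.5)·(-2.3333) + (-1.5)·(-0.3333) + (-1.5)·(0.6667) + (1.5)·(1.6667) + (0.5)·(2.6667)) / 5 = 1/5 = 0.2
  s[A,C] = ((2.5)·(-2) + (-1.5)·(0) + (-1.5)·(0) + (-1.5)·(-1) + (1.5)·(2) + (0.5)·(1)) / 5 = 0/5 = 0
  s[B,B] = ((-2.3333)·(-2.3333) + (-2.3333)·(-2.3333) + (-0.3333)·(-0.3333) + (0.6667)·(0.6667) + (1.6667)·(1.6667) + (2.6667)·(2.6667)) / 5 = 21.3333/5 = 4.2667
  s[B,C] = ((-2.3333)·(-2) + (-2.3333)·(0) + (-0.3333)·(0) + (0.6667)·(-1) + (1.6667)·(2) + (2.6667)·(1)) / 5 = 10/5 = 2
  s[C,C] = ((-2)·(-2) + (0)·(0) + (0)·(0) + (-1)·(-1) + (2)·(2) + (1)·(1)) / 5 = 10/5 = 2
  Sample standard deviations s_i = √(s[i,i]):
  s(A) = √(3.1) = 1.7607
  s(B) = √(4.2667) = 2.0656
  s(C) = √(2) = 1.4142

Step 3 — r_{ij} = s_{ij} / (s_i · s_j):
  r[A,A] = 1 (diagonal).
  r[A,B] = 0.2 / (1.7607 · 2.0656) = 0.2 / 3.6368 = 0.055
  r[A,C] = 0 / (1.7607 · 1.4142) = 0 / 2.49 = 0
  r[B,B] = 1 (diagonal).
  r[B,C] = 2 / (2.0656 · 1.4142) = 2 / 2.9212 = 0.6847
  r[C,C] = 1 (diagonal).

R is symmetric with unit diagonal. Assembling:

R = [[1, 0.055, 0],
 [0.055, 1, 0.6847],
 [0, 0.6847, 1]]


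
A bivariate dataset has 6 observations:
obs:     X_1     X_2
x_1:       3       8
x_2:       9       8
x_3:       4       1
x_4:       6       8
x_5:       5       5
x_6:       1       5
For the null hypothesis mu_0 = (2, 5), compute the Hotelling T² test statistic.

Step 1 — sample mean vector:
  mean(X_1) = (3 + 9 + 4 + 6 + 5 + 1) / 6 = 28/6 = 4.6667
  mean(X_2) = (8 + 8 + 1 + 8 + 5 + 5) / 6 = 35/6 = 5.8333
  x̄ = (4.6667, 5.8333),  deviation x̄ - mu_0 = (4.6667, 5.8333) - (2, 5) = (2.6667, 0.8333).

Step 2 — sample covariance matrix, S[i,j] = (1/(n-1)) · Σ_k (x_{k,i} - mean_i) · (x_{k,j} - mean_j), divisor n-1 = 5:
  S[X_1,X_1] = ((-1.6667)·(-1.6667) + (4.3333)·(4.3333) + (-0.6667)·(-0.6667) + (1.3333)·(1.3333) + (0.3333)·(0.3333) + (-3.6667)·(-3.6667)) / 5 = 37.3333/5 = 7.4667
  S[X_1,X_2] = ((-1.6667)·(2.1667) + (4.3333)·(2.1667) + (-0.6667)·(-4.8333) + (1.3333)·(2.1667) + (0.3333)·(-0.8333) + (-3.6667)·(-0.8333)) / 5 = 14.6667/5 = 2.9333
  S[X_2,X_2] = ((2.1667)·(2.1667) + (2.1667)·(2.1667) + (-4.8333)·(-4.8333) + (2.1667)·(2.1667) + (-0.8333)·(-0.8333) + (-0.8333)·(-0.8333)) / 5 = 38.8333/5 = 7.7667
  S = [[7.4667, 2.9333],
 [2.9333, 7.7667]].

Step 3 — invert S. det(S) = 7.4667·7.7667 - (2.9333)² = 49.3867.
  S^{-1} = (1/det) · [[d, -b], [-b, a]] = [[0.1573, -0.0594],
 [-0.0594, 0.1512]].

Step 4 — quadratic form (x̄ - mu_0)^T · S^{-1} · (x̄ - mu_0):
  S^{-1} · (x̄ - mu_0) = (0.3699, -0.0324),
  (x̄ - mu_0)^T · [...] = (2.6667)·(0.3699) + (0.8333)·(-0.0324) = 0.9593.

Step 5 — scale by n: T² = 6 · 0.9593 = 5.7559.

T² ≈ 5.7559


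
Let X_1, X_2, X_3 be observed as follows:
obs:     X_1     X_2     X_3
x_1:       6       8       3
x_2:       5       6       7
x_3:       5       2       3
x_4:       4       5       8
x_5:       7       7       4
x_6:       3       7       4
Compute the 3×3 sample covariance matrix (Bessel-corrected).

Step 1 — column means:
  mean(X_1) = (6 + 5 + 5 + 4 + 7 + 3) / 6 = 30/6 = 5
  mean(X_2) = (8 + 6 + 2 + 5 + 7 + 7) / 6 = 35/6 = 5.8333
  mean(X_3) = (3 + 7 + 3 + 8 + 4 + 4) / 6 = 29/6 = 4.8333

Step 2 — sample covariance S[i,j] = (1/(n-1)) · Σ_k (x_{k,i} - mean_i) · (x_{k,j} - mean_j), with n-1 = 5.
  S[X_1,X_1] = ((1)·(1) + (0)·(0) + (0)·(0) + (-1)·(-1) + (2)·(2) + (-2)·(-2)) / 5 = 10/5 = 2
  S[X_1,X_2] = ((1)·(2.1667) + (0)·(0.1667) + (0)·(-3.8333) + (-1)·(-0.8333) + (2)·(1.1667) + (-2)·(1.1667)) / 5 = 3/5 = 0.6
  S[X_1,X_3] = ((1)·(-1.8333) + (0)·(2.1667) + (0)·(-1.8333) + (-1)·(3.1667) + (2)·(-0.8333) + (-2)·(-0.8333)) / 5 = -5/5 = -1
  S[X_2,X_2] = ((2.1667)·(2.1667) + (0.1667)·(0.1667) + (-3.8333)·(-3.8333) + (-0.8333)·(-0.8333) + (1.1667)·(1.1667) + (1.1667)·(1.1667)) / 5 = 22.8333/5 = 4.5667
  S[X_2,X_3] = ((2.1667)·(-1.8333) + (0.1667)·(2.1667) + (-3.8333)·(-1.8333) + (-0.8333)·(3.1667) + (1.1667)·(-0.8333) + (1.1667)·(-0.8333)) / 5 = -1.1667/5 = -0.2333
  S[X_3,X_3] = ((-1.8333)·(-1.8333) + (2.1667)·(2.1667) + (-1.8333)·(-1.8333) + (3.1667)·(3.1667) + (-0.8333)·(-0.8333) + (-0.8333)·(-0.8333)) / 5 = 22.8333/5 = 4.5667

S is symmetric (S[j,i] = S[i,j]). Assembling:

S = [[2, 0.6, -1],
 [0.6, 4.5667, -0.2333],
 [-1, -0.2333, 4.5667]]


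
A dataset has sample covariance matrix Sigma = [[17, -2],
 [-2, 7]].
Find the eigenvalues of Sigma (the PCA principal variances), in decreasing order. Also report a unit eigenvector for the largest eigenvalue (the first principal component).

Step 1 — characteristic polynomial of 2×2 Sigma:
  det(Sigma - λI) = λ² - trace · λ + det = 0.
  trace = 17 + 7 = 24, det = 17·7 - (-2)² = 115.
Step 2 — discriminant:
  Δ = trace² - 4·det = 576 - 460 = 116.
Step 3 — eigenvalues:
  λ = (trace ± √Δ)/2 = (24 ± 10.7703)/2,
  λ_1 = 17.3852,  λ_2 = 6.6148.

Step 4 — unit eigenvector for λ_1: solve (Sigma - λ_1 I)v = 0. First row:
  (17 - 17.3852)·v_x + (-2)·v_y = 0, i.e. (-0.3852)·v_x + (-2)·v_y = 0,
  so v ∝ (b, λ_1 - a) = (-2, 0.3852); multiply by -1 so the first entry is positive: u = (2, -0.3852).
  ||u|| = √((2)² + (-0.3852)²) = √(4.1484) ≈ 2.0368,
  v_1 = u/||u|| ≈ (0.982, -0.1891) (||v_1|| = 1).

λ_1 = 17.3852,  λ_2 = 6.6148;  v_1 ≈ (0.982, -0.1891)


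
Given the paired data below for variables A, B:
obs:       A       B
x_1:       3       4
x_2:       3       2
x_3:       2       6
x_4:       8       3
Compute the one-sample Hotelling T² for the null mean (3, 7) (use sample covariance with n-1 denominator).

Step 1 — sample mean vector:
  mean(A) = (3 + 3 + 2 + 8) / 4 = 16/4 = 4
  mean(B) = (4 + 2 + 6 + 3) / 4 = 15/4 = 3.75
  x̄ = (4, 3.75),  deviation x̄ - mu_0 = (4, 3.75) - (3, 7) = (1, -3.25).

Step 2 — sample covariance matrix, S[i,j] = (1/(n-1)) · Σ_k (x_{k,i} - mean_i) · (x_{k,j} - mean_j), divisor n-1 = 3:
  S[A,A] = ((-1)·(-1) + (-1)·(-1) + (-2)·(-2) + (4)·(4)) / 3 = 22/3 = 7.3333
  S[A,B] = ((-1)·(0.25) + (-1)·(-1.75) + (-2)·(2.25) + (4)·(-0.75)) / 3 = -6/3 = -2
  S[B,B] = ((0.25)·(0.25) + (-1.75)·(-1.75) + (2.25)·(2.25) + (-0.75)·(-0.75)) / 3 = 8.75/3 = 2.9167
  S = [[7.3333, -2],
 [-2, 2.9167]].

Step 3 — invert S. det(S) = 7.3333·2.9167 - (-2)² = 17.3889.
  S^{-1} = (1/det) · [[d, -b], [-b, a]] = [[0.1677, 0.115],
 [0.115, 0.4217]].

Step 4 — quadratic form (x̄ - mu_0)^T · S^{-1} · (x̄ - mu_0):
  S^{-1} · (x̄ - mu_0) = (-0.2061, -1.2556),
  (x̄ - mu_0)^T · [...] = (1)·(-0.2061) + (-3.25)·(-1.2556) = 3.8746.

Step 5 — scale by n: T² = 4 · 3.8746 = 15.4984.

T² ≈ 15.4984
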